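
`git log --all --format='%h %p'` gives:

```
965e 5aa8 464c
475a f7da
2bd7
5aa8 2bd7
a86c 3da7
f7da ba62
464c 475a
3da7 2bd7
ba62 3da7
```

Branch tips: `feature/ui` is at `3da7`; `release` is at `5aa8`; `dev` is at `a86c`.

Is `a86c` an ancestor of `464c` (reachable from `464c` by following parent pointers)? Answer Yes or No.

No

Ancestors of 464c: {2bd7, 3da7, 464c, 475a, ba62, f7da}.
a86c is not in that set, so it is not an ancestor of 464c.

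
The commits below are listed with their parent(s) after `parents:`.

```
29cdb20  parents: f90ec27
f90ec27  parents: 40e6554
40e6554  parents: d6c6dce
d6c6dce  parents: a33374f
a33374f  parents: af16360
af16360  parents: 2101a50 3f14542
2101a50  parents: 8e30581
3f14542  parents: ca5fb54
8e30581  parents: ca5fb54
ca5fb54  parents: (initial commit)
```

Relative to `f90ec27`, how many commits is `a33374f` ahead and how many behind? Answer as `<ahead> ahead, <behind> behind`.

Reachable from a33374f: {2101a50, 3f14542, 8e30581, a33374f, af16360, ca5fb54}.
Reachable from f90ec27: {2101a50, 3f14542, 40e6554, 8e30581, a33374f, af16360, ca5fb54, d6c6dce, f90ec27}.
Only in a33374f's history (ahead): {} — 0.
Only in f90ec27's history (behind): {40e6554, d6c6dce, f90ec27} — 3.

0 ahead, 3 behind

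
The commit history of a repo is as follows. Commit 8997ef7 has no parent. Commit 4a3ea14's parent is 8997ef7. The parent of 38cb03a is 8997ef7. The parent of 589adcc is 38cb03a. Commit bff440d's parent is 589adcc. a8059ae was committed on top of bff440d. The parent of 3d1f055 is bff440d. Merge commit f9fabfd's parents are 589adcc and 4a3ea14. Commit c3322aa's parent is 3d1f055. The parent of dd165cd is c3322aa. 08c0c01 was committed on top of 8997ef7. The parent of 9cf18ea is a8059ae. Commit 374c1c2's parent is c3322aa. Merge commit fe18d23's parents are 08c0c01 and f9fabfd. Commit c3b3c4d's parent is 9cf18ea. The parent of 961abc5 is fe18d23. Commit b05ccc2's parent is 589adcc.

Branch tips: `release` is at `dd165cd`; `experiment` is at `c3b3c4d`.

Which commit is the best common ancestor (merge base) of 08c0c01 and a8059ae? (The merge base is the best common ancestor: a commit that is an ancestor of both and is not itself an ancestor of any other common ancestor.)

8997ef7

Ancestors of 08c0c01: {08c0c01, 8997ef7}.
Ancestors of a8059ae: {38cb03a, 589adcc, 8997ef7, a8059ae, bff440d}.
Common ancestors: {8997ef7}.
The only common ancestor is 8997ef7, so it is the merge base.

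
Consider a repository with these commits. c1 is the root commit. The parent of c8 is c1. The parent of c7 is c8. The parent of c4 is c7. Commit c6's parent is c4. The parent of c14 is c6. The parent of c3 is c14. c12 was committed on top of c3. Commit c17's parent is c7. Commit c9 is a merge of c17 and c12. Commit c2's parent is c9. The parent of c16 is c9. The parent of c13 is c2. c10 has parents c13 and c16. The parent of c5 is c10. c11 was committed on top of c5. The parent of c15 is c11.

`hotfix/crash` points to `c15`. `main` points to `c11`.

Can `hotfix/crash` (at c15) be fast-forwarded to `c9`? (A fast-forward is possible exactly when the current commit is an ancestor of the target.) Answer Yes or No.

A fast-forward from c15 to c9 is possible iff c15 is an ancestor of c9.
Ancestors of c9: {c1, c12, c14, c17, c3, c4, c6, c7, c8, c9}.
c15 is not among them, so fast-forward is not possible.

No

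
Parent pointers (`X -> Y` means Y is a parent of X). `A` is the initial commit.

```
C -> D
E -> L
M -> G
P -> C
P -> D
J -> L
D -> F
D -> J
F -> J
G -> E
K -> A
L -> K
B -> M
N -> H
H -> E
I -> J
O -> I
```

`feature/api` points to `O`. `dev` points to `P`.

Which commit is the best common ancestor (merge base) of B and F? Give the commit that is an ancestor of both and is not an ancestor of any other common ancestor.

Ancestors of B: {A, B, E, G, K, L, M}.
Ancestors of F: {A, F, J, K, L}.
Common ancestors: {A, K, L}.
Among these, L is not an ancestor of any other common ancestor — it is the merge base.

L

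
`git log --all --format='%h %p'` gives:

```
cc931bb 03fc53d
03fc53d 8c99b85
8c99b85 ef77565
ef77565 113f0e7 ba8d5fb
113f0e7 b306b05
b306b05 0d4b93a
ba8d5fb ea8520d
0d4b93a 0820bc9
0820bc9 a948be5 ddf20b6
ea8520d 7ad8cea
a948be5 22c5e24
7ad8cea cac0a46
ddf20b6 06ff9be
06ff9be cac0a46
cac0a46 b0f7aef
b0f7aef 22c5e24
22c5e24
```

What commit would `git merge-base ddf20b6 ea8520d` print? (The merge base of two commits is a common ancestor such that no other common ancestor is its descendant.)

cac0a46

Ancestors of ddf20b6: {06ff9be, 22c5e24, b0f7aef, cac0a46, ddf20b6}.
Ancestors of ea8520d: {22c5e24, 7ad8cea, b0f7aef, cac0a46, ea8520d}.
Common ancestors: {22c5e24, b0f7aef, cac0a46}.
Among these, cac0a46 is not an ancestor of any other common ancestor — it is the merge base.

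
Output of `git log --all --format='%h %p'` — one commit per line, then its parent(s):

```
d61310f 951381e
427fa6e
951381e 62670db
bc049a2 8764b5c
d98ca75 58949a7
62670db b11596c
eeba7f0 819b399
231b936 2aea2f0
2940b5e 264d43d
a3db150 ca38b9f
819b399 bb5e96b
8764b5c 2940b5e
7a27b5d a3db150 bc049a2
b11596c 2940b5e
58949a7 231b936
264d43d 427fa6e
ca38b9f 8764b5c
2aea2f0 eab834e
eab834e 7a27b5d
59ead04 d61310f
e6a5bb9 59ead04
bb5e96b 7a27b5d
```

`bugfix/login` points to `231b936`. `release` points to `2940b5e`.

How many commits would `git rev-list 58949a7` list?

Walking parent pointers from 58949a7: reachable set = {231b936, 264d43d, 2940b5e, 2aea2f0, 427fa6e, 58949a7, 7a27b5d, 8764b5c, a3db150, bc049a2, ca38b9f, eab834e}.
That is 12 commits.

12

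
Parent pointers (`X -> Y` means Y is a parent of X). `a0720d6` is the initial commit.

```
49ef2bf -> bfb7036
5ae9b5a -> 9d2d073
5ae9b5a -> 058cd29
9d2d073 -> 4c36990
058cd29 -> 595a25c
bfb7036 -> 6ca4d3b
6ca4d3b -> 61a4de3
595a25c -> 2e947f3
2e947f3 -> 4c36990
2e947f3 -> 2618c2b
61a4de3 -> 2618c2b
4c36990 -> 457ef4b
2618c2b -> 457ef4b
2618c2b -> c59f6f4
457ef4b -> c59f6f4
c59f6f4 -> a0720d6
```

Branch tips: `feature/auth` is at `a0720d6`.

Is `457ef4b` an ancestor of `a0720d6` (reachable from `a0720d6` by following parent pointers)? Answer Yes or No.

Ancestors of a0720d6: {a0720d6}.
457ef4b is not in that set, so it is not an ancestor of a0720d6.

No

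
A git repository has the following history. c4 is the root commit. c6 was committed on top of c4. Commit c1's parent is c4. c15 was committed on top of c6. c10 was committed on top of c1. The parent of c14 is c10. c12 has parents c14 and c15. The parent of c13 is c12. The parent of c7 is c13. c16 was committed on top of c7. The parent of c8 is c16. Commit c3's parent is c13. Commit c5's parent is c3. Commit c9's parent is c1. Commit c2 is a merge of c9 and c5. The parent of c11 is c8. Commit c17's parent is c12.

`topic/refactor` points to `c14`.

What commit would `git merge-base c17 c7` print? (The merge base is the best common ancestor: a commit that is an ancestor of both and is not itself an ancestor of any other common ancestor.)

Ancestors of c17: {c1, c10, c12, c14, c15, c17, c4, c6}.
Ancestors of c7: {c1, c10, c12, c13, c14, c15, c4, c6, c7}.
Common ancestors: {c1, c10, c12, c14, c15, c4, c6}.
Among these, c12 is not an ancestor of any other common ancestor — it is the merge base.

c12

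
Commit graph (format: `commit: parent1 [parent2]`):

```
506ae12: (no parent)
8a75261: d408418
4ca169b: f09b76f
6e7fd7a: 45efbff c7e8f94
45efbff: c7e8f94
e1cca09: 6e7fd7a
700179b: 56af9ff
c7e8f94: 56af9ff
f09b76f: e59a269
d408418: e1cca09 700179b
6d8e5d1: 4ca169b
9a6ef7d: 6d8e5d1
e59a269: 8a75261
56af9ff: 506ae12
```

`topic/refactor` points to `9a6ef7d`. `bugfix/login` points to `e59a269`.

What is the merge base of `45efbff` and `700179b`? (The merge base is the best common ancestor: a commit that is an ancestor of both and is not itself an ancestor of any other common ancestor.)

Ancestors of 45efbff: {45efbff, 506ae12, 56af9ff, c7e8f94}.
Ancestors of 700179b: {506ae12, 56af9ff, 700179b}.
Common ancestors: {506ae12, 56af9ff}.
Among these, 56af9ff is not an ancestor of any other common ancestor — it is the merge base.

56af9ff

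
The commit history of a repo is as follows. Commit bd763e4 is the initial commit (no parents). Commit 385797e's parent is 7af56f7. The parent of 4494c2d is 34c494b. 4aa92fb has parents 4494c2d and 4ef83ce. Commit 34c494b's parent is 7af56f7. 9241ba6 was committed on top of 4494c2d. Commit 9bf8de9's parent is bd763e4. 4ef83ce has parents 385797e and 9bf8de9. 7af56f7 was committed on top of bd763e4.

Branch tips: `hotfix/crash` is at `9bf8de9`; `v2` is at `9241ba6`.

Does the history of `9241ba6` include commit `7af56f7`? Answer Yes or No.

Ancestors of 9241ba6 (commits reachable by following parents): {34c494b, 4494c2d, 7af56f7, 9241ba6, bd763e4}.
7af56f7 is in that set, so it is an ancestor of 9241ba6.

Yes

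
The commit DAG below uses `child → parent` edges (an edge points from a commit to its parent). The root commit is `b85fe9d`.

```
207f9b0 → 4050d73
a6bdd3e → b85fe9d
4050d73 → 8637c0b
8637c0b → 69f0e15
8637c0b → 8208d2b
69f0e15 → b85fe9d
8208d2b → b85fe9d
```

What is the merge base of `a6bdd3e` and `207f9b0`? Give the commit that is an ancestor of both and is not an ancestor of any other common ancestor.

Ancestors of a6bdd3e: {a6bdd3e, b85fe9d}.
Ancestors of 207f9b0: {207f9b0, 4050d73, 69f0e15, 8208d2b, 8637c0b, b85fe9d}.
Common ancestors: {b85fe9d}.
The only common ancestor is b85fe9d, so it is the merge base.

b85fe9d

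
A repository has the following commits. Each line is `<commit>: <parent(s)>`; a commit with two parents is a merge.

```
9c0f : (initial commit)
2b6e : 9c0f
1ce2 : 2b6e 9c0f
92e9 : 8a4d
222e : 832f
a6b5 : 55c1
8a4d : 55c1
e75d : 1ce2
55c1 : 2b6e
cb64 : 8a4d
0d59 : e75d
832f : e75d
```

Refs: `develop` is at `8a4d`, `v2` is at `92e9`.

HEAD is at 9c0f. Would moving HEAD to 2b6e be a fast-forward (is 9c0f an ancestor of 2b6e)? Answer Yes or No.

A fast-forward from 9c0f to 2b6e is possible iff 9c0f is an ancestor of 2b6e.
Ancestors of 2b6e: {2b6e, 9c0f}.
9c0f is among them, so fast-forward is possible.

Yes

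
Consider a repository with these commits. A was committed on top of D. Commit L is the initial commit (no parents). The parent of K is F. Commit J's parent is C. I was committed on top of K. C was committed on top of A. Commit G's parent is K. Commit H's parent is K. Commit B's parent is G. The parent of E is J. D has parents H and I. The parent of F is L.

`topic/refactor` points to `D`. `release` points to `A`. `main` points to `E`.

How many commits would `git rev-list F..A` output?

5

Reachable from A: {A, D, F, H, I, K, L}.
Reachable from F: {F, L}.
In A's history but not F's: {A, D, H, I, K} — 5 commits.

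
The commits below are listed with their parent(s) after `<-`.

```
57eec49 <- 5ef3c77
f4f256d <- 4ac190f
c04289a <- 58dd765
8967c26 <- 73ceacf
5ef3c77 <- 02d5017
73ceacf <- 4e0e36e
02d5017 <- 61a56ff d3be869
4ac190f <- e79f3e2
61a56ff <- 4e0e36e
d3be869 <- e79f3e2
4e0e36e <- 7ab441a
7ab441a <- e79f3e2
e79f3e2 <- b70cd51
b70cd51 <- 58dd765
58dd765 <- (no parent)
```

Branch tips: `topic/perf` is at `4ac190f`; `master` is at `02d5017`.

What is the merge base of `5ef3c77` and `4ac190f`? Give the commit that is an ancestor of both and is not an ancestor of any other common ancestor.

e79f3e2

Ancestors of 5ef3c77: {02d5017, 4e0e36e, 58dd765, 5ef3c77, 61a56ff, 7ab441a, b70cd51, d3be869, e79f3e2}.
Ancestors of 4ac190f: {4ac190f, 58dd765, b70cd51, e79f3e2}.
Common ancestors: {58dd765, b70cd51, e79f3e2}.
Among these, e79f3e2 is not an ancestor of any other common ancestor — it is the merge base.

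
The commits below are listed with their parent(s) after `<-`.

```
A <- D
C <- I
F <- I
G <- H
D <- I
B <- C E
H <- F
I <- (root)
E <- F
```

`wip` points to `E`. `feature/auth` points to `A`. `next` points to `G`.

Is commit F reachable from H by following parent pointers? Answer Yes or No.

Ancestors of H (commits reachable by following parents): {F, H, I}.
F is in that set, so it is an ancestor of H.

Yes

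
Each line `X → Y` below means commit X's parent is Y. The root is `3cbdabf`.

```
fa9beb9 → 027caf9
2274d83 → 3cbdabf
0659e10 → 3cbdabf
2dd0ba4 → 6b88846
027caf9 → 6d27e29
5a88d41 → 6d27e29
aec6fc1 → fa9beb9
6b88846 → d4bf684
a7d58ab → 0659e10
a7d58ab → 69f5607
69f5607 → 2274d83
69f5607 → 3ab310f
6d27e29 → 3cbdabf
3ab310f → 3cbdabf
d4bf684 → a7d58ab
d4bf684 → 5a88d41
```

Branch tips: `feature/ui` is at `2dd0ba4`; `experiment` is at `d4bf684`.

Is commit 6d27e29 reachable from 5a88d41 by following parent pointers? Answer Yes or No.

Yes

Ancestors of 5a88d41 (commits reachable by following parents): {3cbdabf, 5a88d41, 6d27e29}.
6d27e29 is in that set, so it is an ancestor of 5a88d41.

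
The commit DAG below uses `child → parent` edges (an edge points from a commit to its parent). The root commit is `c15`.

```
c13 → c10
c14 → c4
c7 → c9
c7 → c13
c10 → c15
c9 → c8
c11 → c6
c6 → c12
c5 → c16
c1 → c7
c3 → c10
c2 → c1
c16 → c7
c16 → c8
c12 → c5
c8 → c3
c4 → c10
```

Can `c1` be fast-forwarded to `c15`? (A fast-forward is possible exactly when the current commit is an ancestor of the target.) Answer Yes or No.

No

A fast-forward from c1 to c15 is possible iff c1 is an ancestor of c15.
Ancestors of c15: {c15}.
c1 is not among them, so fast-forward is not possible.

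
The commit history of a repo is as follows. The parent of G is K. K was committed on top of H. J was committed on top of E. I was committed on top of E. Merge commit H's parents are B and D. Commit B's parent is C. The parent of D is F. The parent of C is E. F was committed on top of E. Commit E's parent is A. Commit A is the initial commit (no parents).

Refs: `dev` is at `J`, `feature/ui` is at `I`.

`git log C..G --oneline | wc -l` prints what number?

Reachable from G: {A, B, C, D, E, F, G, H, K}.
Reachable from C: {A, C, E}.
In G's history but not C's: {B, D, F, G, H, K} — 6 commits.

6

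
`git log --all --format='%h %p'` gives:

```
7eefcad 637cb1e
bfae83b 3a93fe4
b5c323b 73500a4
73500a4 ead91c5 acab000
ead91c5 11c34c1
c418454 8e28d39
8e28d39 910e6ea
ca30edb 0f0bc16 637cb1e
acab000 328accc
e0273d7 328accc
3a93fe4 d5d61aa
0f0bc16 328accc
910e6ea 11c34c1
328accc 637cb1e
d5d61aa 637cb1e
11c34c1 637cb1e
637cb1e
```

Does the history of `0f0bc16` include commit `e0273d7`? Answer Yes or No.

Ancestors of 0f0bc16: {0f0bc16, 328accc, 637cb1e}.
e0273d7 is not in that set, so it is not an ancestor of 0f0bc16.

No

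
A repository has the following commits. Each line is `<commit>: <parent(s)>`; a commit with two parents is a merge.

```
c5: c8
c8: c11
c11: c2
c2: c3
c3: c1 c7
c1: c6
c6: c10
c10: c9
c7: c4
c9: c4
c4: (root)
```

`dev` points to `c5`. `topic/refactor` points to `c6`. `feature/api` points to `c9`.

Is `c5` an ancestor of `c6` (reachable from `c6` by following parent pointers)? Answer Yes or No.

No

Ancestors of c6: {c10, c4, c6, c9}.
c5 is not in that set, so it is not an ancestor of c6.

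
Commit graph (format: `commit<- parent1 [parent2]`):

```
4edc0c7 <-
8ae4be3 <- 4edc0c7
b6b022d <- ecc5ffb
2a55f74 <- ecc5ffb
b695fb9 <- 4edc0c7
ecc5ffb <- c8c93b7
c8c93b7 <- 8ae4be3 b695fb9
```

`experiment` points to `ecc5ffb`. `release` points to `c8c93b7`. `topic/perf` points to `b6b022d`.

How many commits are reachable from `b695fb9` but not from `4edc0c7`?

1

Reachable from b695fb9: {4edc0c7, b695fb9}.
Reachable from 4edc0c7: {4edc0c7}.
In b695fb9's history but not 4edc0c7's: {b695fb9} — 1 commit.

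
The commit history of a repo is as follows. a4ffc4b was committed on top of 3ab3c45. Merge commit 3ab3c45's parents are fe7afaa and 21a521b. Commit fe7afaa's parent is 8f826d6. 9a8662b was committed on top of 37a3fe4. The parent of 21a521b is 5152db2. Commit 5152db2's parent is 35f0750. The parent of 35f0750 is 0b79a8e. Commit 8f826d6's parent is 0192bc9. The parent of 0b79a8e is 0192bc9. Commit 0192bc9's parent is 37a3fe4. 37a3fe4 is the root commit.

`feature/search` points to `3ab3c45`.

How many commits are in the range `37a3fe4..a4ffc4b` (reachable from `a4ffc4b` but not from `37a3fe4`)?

Reachable from a4ffc4b: {0192bc9, 0b79a8e, 21a521b, 35f0750, 37a3fe4, 3ab3c45, 5152db2, 8f826d6, a4ffc4b, fe7afaa}.
Reachable from 37a3fe4: {37a3fe4}.
In a4ffc4b's history but not 37a3fe4's: {0192bc9, 0b79a8e, 21a521b, 35f0750, 3ab3c45, 5152db2, 8f826d6, a4ffc4b, fe7afaa} — 9 commits.

9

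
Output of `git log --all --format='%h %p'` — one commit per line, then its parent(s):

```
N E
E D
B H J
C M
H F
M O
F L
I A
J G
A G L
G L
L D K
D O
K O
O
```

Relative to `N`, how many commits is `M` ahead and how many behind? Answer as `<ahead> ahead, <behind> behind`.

1 ahead, 3 behind

Reachable from M: {M, O}.
Reachable from N: {D, E, N, O}.
Only in M's history (ahead): {M} — 1.
Only in N's history (behind): {D, E, N} — 3.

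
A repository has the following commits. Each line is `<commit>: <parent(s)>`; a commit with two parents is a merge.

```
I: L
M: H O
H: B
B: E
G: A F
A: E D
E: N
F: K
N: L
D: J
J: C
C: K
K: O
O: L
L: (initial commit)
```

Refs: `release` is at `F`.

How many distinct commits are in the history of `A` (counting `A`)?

9

Walking parent pointers from A: reachable set = {A, C, D, E, J, K, L, N, O}.
That is 9 commits.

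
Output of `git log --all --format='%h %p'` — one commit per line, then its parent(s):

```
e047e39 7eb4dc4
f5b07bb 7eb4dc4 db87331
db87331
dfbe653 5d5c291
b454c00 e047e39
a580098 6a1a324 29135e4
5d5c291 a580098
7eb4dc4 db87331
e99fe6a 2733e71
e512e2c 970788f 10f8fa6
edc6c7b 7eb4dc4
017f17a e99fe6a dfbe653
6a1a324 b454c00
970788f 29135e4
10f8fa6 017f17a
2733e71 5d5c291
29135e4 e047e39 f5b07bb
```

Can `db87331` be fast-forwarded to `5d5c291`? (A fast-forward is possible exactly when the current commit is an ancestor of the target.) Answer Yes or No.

Yes

A fast-forward from db87331 to 5d5c291 is possible iff db87331 is an ancestor of 5d5c291.
Ancestors of 5d5c291: {29135e4, 5d5c291, 6a1a324, 7eb4dc4, a580098, b454c00, db87331, e047e39, f5b07bb}.
db87331 is among them, so fast-forward is possible.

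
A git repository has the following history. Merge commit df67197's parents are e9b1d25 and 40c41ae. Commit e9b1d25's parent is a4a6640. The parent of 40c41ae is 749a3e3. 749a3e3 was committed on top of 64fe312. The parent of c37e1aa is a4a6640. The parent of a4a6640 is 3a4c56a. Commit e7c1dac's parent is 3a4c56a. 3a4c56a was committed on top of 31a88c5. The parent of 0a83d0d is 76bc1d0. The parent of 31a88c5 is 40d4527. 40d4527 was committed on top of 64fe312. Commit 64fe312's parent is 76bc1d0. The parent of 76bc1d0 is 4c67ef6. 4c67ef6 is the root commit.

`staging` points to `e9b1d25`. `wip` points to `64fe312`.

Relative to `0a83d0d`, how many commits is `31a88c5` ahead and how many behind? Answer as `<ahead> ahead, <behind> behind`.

3 ahead, 1 behind

Reachable from 31a88c5: {31a88c5, 40d4527, 4c67ef6, 64fe312, 76bc1d0}.
Reachable from 0a83d0d: {0a83d0d, 4c67ef6, 76bc1d0}.
Only in 31a88c5's history (ahead): {31a88c5, 40d4527, 64fe312} — 3.
Only in 0a83d0d's history (behind): {0a83d0d} — 1.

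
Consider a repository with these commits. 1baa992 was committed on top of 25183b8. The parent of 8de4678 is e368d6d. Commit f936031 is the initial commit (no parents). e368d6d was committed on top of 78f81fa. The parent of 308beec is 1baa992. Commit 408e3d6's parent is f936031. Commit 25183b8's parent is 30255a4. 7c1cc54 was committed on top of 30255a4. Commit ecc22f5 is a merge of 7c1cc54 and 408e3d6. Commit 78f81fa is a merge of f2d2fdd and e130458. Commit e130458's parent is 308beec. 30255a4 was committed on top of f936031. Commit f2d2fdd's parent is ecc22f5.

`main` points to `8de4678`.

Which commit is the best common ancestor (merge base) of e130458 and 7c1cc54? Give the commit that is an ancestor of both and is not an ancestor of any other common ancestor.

Ancestors of e130458: {1baa992, 25183b8, 30255a4, 308beec, e130458, f936031}.
Ancestors of 7c1cc54: {30255a4, 7c1cc54, f936031}.
Common ancestors: {30255a4, f936031}.
Among these, 30255a4 is not an ancestor of any other common ancestor — it is the merge base.

30255a4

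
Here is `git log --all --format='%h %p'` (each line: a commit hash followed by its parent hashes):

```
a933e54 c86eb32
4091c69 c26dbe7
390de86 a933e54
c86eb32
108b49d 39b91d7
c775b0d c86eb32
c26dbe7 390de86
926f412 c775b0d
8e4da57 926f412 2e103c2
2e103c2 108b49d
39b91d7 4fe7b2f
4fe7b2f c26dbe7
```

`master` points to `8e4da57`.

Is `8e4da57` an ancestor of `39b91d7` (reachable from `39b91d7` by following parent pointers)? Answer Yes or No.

Ancestors of 39b91d7: {390de86, 39b91d7, 4fe7b2f, a933e54, c26dbe7, c86eb32}.
8e4da57 is not in that set, so it is not an ancestor of 39b91d7.

No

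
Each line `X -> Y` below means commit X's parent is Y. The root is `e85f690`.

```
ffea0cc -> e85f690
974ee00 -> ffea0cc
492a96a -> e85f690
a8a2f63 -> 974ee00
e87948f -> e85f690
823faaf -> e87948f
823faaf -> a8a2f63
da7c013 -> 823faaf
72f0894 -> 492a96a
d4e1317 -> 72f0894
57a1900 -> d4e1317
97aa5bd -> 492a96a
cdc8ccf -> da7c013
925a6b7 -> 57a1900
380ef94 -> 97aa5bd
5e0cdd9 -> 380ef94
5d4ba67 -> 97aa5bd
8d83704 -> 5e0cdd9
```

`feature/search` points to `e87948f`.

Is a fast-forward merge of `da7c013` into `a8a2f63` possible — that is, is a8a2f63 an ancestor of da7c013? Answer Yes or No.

A fast-forward from a8a2f63 to da7c013 is possible iff a8a2f63 is an ancestor of da7c013.
Ancestors of da7c013: {823faaf, 974ee00, a8a2f63, da7c013, e85f690, e87948f, ffea0cc}.
a8a2f63 is among them, so fast-forward is possible.

Yes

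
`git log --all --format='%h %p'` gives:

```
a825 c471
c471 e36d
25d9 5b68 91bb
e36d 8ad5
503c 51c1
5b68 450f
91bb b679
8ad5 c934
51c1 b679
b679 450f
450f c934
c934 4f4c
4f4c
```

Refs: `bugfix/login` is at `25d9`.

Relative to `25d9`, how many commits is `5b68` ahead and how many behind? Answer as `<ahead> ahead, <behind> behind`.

0 ahead, 3 behind

Reachable from 5b68: {450f, 4f4c, 5b68, c934}.
Reachable from 25d9: {25d9, 450f, 4f4c, 5b68, 91bb, b679, c934}.
Only in 5b68's history (ahead): {} — 0.
Only in 25d9's history (behind): {25d9, 91bb, b679} — 3.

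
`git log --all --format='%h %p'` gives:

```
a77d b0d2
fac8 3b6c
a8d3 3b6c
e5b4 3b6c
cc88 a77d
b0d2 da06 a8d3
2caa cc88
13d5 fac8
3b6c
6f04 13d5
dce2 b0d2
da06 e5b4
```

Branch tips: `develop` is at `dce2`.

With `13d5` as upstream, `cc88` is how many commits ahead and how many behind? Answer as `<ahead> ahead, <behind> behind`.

6 ahead, 2 behind

Reachable from cc88: {3b6c, a77d, a8d3, b0d2, cc88, da06, e5b4}.
Reachable from 13d5: {13d5, 3b6c, fac8}.
Only in cc88's history (ahead): {a77d, a8d3, b0d2, cc88, da06, e5b4} — 6.
Only in 13d5's history (behind): {13d5, fac8} — 2.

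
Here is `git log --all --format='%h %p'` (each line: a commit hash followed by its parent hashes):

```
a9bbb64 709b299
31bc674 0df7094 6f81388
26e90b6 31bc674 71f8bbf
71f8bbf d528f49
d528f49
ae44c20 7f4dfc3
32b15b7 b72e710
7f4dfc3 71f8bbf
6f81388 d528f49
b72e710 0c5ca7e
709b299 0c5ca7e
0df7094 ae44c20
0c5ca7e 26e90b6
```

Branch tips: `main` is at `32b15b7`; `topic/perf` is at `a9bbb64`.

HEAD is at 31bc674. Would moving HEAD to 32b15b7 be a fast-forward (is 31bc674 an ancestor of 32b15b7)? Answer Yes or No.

Yes

A fast-forward from 31bc674 to 32b15b7 is possible iff 31bc674 is an ancestor of 32b15b7.
Ancestors of 32b15b7: {0c5ca7e, 0df7094, 26e90b6, 31bc674, 32b15b7, 6f81388, 71f8bbf, 7f4dfc3, ae44c20, b72e710, d528f49}.
31bc674 is among them, so fast-forward is possible.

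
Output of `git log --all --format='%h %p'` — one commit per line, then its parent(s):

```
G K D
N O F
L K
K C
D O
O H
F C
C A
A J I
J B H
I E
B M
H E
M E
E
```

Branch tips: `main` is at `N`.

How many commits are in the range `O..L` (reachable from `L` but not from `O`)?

8

Reachable from L: {A, B, C, E, H, I, J, K, L, M}.
Reachable from O: {E, H, O}.
In L's history but not O's: {A, B, C, I, J, K, L, M} — 8 commits.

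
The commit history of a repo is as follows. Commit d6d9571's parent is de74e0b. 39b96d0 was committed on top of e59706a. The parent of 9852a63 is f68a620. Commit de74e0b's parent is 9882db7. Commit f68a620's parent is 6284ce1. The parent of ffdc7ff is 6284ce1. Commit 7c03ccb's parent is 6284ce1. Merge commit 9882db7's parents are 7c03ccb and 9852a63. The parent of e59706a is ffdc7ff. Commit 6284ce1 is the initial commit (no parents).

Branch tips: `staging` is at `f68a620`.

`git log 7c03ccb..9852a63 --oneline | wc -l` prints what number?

Reachable from 9852a63: {6284ce1, 9852a63, f68a620}.
Reachable from 7c03ccb: {6284ce1, 7c03ccb}.
In 9852a63's history but not 7c03ccb's: {9852a63, f68a620} — 2 commits.

2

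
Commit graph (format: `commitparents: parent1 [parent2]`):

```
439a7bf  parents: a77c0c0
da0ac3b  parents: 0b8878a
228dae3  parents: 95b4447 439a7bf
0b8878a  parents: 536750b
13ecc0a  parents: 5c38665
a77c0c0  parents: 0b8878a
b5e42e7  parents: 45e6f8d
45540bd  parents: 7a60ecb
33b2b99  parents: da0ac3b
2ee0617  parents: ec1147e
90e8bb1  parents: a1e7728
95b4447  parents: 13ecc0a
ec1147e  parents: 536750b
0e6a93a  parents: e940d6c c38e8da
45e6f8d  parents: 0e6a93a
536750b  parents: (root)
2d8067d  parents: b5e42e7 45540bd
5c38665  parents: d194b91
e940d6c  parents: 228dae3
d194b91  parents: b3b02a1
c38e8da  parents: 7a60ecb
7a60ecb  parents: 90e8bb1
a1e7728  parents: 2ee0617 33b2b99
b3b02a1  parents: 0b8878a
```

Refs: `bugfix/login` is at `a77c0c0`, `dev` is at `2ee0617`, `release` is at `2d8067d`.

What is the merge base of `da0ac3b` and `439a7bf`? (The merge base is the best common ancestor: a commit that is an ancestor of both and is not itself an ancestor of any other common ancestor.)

Ancestors of da0ac3b: {0b8878a, 536750b, da0ac3b}.
Ancestors of 439a7bf: {0b8878a, 439a7bf, 536750b, a77c0c0}.
Common ancestors: {0b8878a, 536750b}.
Among these, 0b8878a is not an ancestor of any other common ancestor — it is the merge base.

0b8878a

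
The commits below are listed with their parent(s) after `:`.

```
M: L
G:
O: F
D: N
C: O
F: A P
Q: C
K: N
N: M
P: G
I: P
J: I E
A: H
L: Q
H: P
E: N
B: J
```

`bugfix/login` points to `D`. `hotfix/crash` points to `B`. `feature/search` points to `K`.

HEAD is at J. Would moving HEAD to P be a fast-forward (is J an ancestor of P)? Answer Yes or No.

A fast-forward from J to P is possible iff J is an ancestor of P.
Ancestors of P: {G, P}.
J is not among them, so fast-forward is not possible.

No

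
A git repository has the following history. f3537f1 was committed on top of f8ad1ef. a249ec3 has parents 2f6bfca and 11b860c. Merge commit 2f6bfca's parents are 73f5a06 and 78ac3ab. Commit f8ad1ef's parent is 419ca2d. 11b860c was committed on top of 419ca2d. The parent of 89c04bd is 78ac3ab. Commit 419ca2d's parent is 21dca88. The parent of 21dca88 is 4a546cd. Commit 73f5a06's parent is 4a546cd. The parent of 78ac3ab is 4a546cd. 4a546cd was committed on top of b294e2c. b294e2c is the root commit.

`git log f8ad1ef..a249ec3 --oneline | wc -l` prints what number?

5

Reachable from a249ec3: {11b860c, 21dca88, 2f6bfca, 419ca2d, 4a546cd, 73f5a06, 78ac3ab, a249ec3, b294e2c}.
Reachable from f8ad1ef: {21dca88, 419ca2d, 4a546cd, b294e2c, f8ad1ef}.
In a249ec3's history but not f8ad1ef's: {11b860c, 2f6bfca, 73f5a06, 78ac3ab, a249ec3} — 5 commits.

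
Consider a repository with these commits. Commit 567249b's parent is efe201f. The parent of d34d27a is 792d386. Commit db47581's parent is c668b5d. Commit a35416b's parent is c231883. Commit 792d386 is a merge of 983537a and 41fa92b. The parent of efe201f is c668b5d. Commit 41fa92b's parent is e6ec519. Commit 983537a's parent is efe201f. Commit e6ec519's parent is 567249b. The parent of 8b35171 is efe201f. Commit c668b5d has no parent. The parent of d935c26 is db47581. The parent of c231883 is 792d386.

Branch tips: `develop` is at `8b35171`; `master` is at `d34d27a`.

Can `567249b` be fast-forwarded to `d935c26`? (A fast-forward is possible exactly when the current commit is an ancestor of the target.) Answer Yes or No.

No

A fast-forward from 567249b to d935c26 is possible iff 567249b is an ancestor of d935c26.
Ancestors of d935c26: {c668b5d, d935c26, db47581}.
567249b is not among them, so fast-forward is not possible.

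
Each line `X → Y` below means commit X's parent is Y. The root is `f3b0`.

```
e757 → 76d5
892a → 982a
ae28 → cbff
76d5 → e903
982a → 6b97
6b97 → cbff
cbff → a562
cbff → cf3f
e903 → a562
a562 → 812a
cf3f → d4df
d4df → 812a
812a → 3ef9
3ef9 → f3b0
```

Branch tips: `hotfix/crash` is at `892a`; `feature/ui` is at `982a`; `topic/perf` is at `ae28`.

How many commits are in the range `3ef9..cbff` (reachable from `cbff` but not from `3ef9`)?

5

Reachable from cbff: {3ef9, 812a, a562, cbff, cf3f, d4df, f3b0}.
Reachable from 3ef9: {3ef9, f3b0}.
In cbff's history but not 3ef9's: {812a, a562, cbff, cf3f, d4df} — 5 commits.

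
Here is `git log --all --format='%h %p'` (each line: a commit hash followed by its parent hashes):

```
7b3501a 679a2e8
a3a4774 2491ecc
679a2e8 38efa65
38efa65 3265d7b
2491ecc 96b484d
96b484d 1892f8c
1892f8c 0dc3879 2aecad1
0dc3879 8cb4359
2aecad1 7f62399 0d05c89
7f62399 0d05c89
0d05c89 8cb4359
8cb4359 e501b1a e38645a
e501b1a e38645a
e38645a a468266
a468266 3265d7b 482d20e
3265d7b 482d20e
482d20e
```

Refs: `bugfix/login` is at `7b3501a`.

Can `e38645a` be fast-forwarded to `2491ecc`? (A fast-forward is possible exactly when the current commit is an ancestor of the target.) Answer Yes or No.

A fast-forward from e38645a to 2491ecc is possible iff e38645a is an ancestor of 2491ecc.
Ancestors of 2491ecc: {0d05c89, 0dc3879, 1892f8c, 2491ecc, 2aecad1, 3265d7b, 482d20e, 7f62399, 8cb4359, 96b484d, a468266, e38645a, e501b1a}.
e38645a is among them, so fast-forward is possible.

Yes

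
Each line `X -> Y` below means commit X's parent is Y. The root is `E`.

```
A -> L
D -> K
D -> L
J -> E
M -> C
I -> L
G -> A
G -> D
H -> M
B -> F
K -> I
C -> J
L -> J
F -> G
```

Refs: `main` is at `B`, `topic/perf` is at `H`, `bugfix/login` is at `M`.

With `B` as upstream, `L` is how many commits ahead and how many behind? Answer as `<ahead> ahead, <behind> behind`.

0 ahead, 7 behind

Reachable from L: {E, J, L}.
Reachable from B: {A, B, D, E, F, G, I, J, K, L}.
Only in L's history (ahead): {} — 0.
Only in B's history (behind): {A, B, D, F, G, I, K} — 7.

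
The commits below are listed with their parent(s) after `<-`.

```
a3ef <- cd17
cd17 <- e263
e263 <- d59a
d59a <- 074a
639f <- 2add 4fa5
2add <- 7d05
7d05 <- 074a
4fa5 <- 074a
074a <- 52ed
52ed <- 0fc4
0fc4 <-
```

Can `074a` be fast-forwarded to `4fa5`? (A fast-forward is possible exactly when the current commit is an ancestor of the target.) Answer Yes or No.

Yes

A fast-forward from 074a to 4fa5 is possible iff 074a is an ancestor of 4fa5.
Ancestors of 4fa5: {074a, 0fc4, 4fa5, 52ed}.
074a is among them, so fast-forward is possible.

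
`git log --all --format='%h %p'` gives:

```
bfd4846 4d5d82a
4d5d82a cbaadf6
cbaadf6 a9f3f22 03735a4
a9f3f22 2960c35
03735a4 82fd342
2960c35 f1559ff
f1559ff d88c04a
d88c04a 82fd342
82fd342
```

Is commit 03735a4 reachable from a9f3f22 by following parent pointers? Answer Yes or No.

No

Ancestors of a9f3f22: {2960c35, 82fd342, a9f3f22, d88c04a, f1559ff}.
03735a4 is not in that set, so it is not an ancestor of a9f3f22.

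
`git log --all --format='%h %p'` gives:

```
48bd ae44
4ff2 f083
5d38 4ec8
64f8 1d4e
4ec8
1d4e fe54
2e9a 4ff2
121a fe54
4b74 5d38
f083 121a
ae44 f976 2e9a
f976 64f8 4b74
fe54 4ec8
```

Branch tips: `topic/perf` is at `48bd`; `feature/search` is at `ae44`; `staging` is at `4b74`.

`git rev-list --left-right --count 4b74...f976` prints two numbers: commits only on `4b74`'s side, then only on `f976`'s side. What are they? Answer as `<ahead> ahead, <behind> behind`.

Reachable from 4b74: {4b74, 4ec8, 5d38}.
Reachable from f976: {1d4e, 4b74, 4ec8, 5d38, 64f8, f976, fe54}.
Only in 4b74's history (ahead): {} — 0.
Only in f976's history (behind): {1d4e, 64f8, f976, fe54} — 4.

0 ahead, 4 behind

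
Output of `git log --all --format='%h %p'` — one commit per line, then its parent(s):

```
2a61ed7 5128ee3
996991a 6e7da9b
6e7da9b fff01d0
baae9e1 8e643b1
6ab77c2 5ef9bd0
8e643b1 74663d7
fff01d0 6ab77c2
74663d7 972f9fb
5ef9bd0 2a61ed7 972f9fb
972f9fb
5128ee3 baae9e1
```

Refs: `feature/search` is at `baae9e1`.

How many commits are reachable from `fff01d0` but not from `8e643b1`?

6

Reachable from fff01d0: {2a61ed7, 5128ee3, 5ef9bd0, 6ab77c2, 74663d7, 8e643b1, 972f9fb, baae9e1, fff01d0}.
Reachable from 8e643b1: {74663d7, 8e643b1, 972f9fb}.
In fff01d0's history but not 8e643b1's: {2a61ed7, 5128ee3, 5ef9bd0, 6ab77c2, baae9e1, fff01d0} — 6 commits.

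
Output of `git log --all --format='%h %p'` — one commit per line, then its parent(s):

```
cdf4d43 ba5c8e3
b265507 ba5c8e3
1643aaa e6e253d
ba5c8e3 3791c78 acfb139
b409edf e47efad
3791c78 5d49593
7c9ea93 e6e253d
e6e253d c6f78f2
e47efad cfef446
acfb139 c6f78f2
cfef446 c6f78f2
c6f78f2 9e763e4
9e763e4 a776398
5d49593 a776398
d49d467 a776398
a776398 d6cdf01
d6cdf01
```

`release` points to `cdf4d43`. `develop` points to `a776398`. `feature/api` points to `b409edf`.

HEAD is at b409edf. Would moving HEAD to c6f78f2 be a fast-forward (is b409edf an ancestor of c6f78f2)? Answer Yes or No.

No

A fast-forward from b409edf to c6f78f2 is possible iff b409edf is an ancestor of c6f78f2.
Ancestors of c6f78f2: {9e763e4, a776398, c6f78f2, d6cdf01}.
b409edf is not among them, so fast-forward is not possible.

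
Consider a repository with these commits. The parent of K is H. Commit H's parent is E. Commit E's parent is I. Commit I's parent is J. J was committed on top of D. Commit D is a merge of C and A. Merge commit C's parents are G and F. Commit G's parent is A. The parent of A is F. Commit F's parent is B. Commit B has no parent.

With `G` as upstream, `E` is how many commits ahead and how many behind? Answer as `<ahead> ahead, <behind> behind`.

Reachable from E: {A, B, C, D, E, F, G, I, J}.
Reachable from G: {A, B, F, G}.
Only in E's history (ahead): {C, D, E, I, J} — 5.
Only in G's history (behind): {} — 0.

5 ahead, 0 behind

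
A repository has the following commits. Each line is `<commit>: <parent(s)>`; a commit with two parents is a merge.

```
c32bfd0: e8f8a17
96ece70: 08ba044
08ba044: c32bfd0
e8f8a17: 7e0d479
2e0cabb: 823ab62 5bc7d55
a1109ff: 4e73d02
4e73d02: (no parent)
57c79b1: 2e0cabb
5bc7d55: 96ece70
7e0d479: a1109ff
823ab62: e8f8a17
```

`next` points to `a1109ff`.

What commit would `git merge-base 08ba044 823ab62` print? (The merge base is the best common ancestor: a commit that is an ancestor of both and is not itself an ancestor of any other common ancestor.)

e8f8a17

Ancestors of 08ba044: {08ba044, 4e73d02, 7e0d479, a1109ff, c32bfd0, e8f8a17}.
Ancestors of 823ab62: {4e73d02, 7e0d479, 823ab62, a1109ff, e8f8a17}.
Common ancestors: {4e73d02, 7e0d479, a1109ff, e8f8a17}.
Among these, e8f8a17 is not an ancestor of any other common ancestor — it is the merge base.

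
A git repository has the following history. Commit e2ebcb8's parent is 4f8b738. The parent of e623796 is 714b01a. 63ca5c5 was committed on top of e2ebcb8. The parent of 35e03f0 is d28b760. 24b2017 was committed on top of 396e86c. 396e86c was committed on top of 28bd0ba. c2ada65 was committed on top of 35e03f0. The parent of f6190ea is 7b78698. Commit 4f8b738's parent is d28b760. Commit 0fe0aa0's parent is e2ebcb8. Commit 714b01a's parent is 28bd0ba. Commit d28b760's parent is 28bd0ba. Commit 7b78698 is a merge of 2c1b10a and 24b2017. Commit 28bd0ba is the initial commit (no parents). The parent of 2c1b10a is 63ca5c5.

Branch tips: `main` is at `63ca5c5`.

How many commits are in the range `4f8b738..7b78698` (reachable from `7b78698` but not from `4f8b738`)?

Reachable from 7b78698: {24b2017, 28bd0ba, 2c1b10a, 396e86c, 4f8b738, 63ca5c5, 7b78698, d28b760, e2ebcb8}.
Reachable from 4f8b738: {28bd0ba, 4f8b738, d28b760}.
In 7b78698's history but not 4f8b738's: {24b2017, 2c1b10a, 396e86c, 63ca5c5, 7b78698, e2ebcb8} — 6 commits.

6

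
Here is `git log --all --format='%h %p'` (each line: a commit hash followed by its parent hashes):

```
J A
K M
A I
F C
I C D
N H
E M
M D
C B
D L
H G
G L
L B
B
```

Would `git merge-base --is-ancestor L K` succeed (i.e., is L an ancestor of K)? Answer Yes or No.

Yes

Ancestors of K (commits reachable by following parents): {B, D, K, L, M}.
L is in that set, so it is an ancestor of K.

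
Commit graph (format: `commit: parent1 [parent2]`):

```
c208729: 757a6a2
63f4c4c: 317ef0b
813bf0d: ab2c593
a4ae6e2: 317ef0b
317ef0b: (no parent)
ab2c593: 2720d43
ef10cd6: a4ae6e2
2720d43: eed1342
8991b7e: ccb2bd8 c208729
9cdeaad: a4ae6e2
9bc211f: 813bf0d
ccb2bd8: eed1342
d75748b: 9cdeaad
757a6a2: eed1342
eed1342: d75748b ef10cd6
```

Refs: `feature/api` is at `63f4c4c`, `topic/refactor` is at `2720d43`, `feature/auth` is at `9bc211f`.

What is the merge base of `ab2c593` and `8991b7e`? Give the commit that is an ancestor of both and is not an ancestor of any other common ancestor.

Ancestors of ab2c593: {2720d43, 317ef0b, 9cdeaad, a4ae6e2, ab2c593, d75748b, eed1342, ef10cd6}.
Ancestors of 8991b7e: {317ef0b, 757a6a2, 8991b7e, 9cdeaad, a4ae6e2, c208729, ccb2bd8, d75748b, eed1342, ef10cd6}.
Common ancestors: {317ef0b, 9cdeaad, a4ae6e2, d75748b, eed1342, ef10cd6}.
Among these, eed1342 is not an ancestor of any other common ancestor — it is the merge base.

eed1342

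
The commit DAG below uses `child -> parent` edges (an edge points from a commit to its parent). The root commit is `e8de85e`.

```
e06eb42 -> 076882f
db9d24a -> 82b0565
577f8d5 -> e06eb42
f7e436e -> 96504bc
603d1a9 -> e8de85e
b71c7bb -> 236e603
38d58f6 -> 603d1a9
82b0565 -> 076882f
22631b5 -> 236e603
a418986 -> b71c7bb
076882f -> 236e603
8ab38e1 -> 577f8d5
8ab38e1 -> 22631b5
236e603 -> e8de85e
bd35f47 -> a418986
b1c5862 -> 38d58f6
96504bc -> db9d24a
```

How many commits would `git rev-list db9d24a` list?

Walking parent pointers from db9d24a: reachable set = {076882f, 236e603, 82b0565, db9d24a, e8de85e}.
That is 5 commits.

5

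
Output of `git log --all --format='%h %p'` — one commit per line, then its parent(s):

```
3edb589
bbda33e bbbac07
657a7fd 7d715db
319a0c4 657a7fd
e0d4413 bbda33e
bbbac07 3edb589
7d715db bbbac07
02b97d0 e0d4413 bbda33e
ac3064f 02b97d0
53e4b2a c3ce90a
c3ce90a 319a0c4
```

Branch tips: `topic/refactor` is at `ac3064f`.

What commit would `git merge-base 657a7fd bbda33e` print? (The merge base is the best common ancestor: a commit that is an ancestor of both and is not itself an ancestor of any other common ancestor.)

Ancestors of 657a7fd: {3edb589, 657a7fd, 7d715db, bbbac07}.
Ancestors of bbda33e: {3edb589, bbbac07, bbda33e}.
Common ancestors: {3edb589, bbbac07}.
Among these, bbbac07 is not an ancestor of any other common ancestor — it is the merge base.

bbbac07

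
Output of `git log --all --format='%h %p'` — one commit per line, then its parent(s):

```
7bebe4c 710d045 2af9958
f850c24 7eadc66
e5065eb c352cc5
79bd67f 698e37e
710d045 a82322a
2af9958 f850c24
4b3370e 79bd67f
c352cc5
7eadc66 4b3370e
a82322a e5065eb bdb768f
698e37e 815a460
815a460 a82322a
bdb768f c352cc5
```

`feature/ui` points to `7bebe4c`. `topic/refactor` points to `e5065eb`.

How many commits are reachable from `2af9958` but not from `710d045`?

Reachable from 2af9958: {2af9958, 4b3370e, 698e37e, 79bd67f, 7eadc66, 815a460, a82322a, bdb768f, c352cc5, e5065eb, f850c24}.
Reachable from 710d045: {710d045, a82322a, bdb768f, c352cc5, e5065eb}.
In 2af9958's history but not 710d045's: {2af9958, 4b3370e, 698e37e, 79bd67f, 7eadc66, 815a460, f850c24} — 7 commits.

7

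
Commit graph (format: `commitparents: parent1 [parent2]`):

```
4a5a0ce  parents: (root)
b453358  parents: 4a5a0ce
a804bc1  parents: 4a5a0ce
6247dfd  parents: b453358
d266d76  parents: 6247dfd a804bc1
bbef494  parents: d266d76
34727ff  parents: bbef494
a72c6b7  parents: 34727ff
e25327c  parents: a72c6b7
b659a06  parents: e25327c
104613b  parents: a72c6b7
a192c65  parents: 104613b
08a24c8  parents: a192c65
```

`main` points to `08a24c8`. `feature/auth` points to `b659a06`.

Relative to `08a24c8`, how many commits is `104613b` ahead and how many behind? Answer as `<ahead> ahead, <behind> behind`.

0 ahead, 2 behind

Reachable from 104613b: {104613b, 34727ff, 4a5a0ce, 6247dfd, a72c6b7, a804bc1, b453358, bbef494, d266d76}.
Reachable from 08a24c8: {08a24c8, 104613b, 34727ff, 4a5a0ce, 6247dfd, a192c65, a72c6b7, a804bc1, b453358, bbef494, d266d76}.
Only in 104613b's history (ahead): {} — 0.
Only in 08a24c8's history (behind): {08a24c8, a192c65} — 2.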